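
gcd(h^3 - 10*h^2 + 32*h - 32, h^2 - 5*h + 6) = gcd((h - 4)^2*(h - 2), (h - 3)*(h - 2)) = h - 2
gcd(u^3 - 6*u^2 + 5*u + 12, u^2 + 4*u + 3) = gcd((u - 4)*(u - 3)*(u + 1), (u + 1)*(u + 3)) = u + 1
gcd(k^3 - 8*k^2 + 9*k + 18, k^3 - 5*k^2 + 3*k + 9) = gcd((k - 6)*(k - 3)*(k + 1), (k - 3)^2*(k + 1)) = k^2 - 2*k - 3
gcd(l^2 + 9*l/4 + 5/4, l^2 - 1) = l + 1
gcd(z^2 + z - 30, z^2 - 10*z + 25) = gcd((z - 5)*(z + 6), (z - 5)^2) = z - 5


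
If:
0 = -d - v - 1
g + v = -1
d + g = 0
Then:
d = 0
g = 0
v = -1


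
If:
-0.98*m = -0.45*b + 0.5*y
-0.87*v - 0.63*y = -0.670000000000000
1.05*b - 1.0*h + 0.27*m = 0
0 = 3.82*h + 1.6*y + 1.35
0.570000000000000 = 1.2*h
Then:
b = 0.17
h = 0.48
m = 1.09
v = 2.20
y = -1.98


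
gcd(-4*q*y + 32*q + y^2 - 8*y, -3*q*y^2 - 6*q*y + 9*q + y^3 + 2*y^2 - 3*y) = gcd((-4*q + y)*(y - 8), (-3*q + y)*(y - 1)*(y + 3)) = 1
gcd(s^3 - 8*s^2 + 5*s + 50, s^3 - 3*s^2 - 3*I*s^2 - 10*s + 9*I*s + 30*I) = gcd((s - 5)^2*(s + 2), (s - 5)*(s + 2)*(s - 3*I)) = s^2 - 3*s - 10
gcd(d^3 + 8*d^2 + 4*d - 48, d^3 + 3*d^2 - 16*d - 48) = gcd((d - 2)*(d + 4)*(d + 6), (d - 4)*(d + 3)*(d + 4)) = d + 4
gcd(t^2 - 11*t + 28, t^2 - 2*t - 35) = t - 7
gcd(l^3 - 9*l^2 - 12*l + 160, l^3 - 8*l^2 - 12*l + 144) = l + 4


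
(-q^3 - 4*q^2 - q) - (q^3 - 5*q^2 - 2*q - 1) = -2*q^3 + q^2 + q + 1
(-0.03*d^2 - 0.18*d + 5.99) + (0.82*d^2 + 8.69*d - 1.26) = 0.79*d^2 + 8.51*d + 4.73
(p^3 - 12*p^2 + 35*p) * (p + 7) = p^4 - 5*p^3 - 49*p^2 + 245*p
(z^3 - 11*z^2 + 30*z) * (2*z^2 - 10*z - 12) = 2*z^5 - 32*z^4 + 158*z^3 - 168*z^2 - 360*z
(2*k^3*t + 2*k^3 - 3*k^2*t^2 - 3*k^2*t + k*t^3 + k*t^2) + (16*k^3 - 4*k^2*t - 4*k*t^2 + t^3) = 2*k^3*t + 18*k^3 - 3*k^2*t^2 - 7*k^2*t + k*t^3 - 3*k*t^2 + t^3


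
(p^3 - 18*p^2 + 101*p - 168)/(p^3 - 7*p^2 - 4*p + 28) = (p^2 - 11*p + 24)/(p^2 - 4)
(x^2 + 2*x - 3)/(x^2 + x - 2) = (x + 3)/(x + 2)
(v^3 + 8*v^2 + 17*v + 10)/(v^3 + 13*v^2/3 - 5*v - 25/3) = 3*(v + 2)/(3*v - 5)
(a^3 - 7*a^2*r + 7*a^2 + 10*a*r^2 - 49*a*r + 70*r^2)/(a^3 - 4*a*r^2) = (a^2 - 5*a*r + 7*a - 35*r)/(a*(a + 2*r))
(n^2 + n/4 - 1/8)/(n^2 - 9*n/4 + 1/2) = (n + 1/2)/(n - 2)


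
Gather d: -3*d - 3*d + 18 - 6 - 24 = -6*d - 12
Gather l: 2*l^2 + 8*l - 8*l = 2*l^2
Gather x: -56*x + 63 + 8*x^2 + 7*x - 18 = 8*x^2 - 49*x + 45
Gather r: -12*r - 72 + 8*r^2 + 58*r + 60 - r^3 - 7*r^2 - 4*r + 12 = -r^3 + r^2 + 42*r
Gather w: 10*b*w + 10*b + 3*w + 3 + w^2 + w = 10*b + w^2 + w*(10*b + 4) + 3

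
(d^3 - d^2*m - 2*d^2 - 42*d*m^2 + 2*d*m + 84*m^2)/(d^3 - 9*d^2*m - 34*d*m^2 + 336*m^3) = (d - 2)/(d - 8*m)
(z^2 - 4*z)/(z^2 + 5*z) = (z - 4)/(z + 5)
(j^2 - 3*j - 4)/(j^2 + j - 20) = (j + 1)/(j + 5)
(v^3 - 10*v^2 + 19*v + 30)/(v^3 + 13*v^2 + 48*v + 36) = (v^2 - 11*v + 30)/(v^2 + 12*v + 36)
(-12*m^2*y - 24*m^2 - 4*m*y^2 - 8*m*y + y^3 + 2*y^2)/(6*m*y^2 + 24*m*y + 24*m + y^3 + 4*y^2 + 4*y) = (-12*m^2 - 4*m*y + y^2)/(6*m*y + 12*m + y^2 + 2*y)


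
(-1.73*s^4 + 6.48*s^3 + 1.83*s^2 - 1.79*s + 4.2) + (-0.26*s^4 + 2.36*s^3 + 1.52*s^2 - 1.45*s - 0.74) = -1.99*s^4 + 8.84*s^3 + 3.35*s^2 - 3.24*s + 3.46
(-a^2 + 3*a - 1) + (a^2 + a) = 4*a - 1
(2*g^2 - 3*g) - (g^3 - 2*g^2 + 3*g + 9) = -g^3 + 4*g^2 - 6*g - 9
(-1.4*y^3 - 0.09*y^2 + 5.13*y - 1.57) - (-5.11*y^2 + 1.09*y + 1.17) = -1.4*y^3 + 5.02*y^2 + 4.04*y - 2.74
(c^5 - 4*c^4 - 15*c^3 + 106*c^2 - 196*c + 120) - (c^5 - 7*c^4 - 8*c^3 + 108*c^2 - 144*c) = 3*c^4 - 7*c^3 - 2*c^2 - 52*c + 120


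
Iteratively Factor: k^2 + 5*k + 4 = (k + 1)*(k + 4)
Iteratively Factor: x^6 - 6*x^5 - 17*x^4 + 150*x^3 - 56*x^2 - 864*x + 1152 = (x - 4)*(x^5 - 2*x^4 - 25*x^3 + 50*x^2 + 144*x - 288) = (x - 4)*(x + 3)*(x^4 - 5*x^3 - 10*x^2 + 80*x - 96) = (x - 4)*(x - 3)*(x + 3)*(x^3 - 2*x^2 - 16*x + 32) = (x - 4)^2*(x - 3)*(x + 3)*(x^2 + 2*x - 8) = (x - 4)^2*(x - 3)*(x - 2)*(x + 3)*(x + 4)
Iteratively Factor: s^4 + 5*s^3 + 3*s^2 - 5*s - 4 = (s + 1)*(s^3 + 4*s^2 - s - 4) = (s + 1)^2*(s^2 + 3*s - 4) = (s - 1)*(s + 1)^2*(s + 4)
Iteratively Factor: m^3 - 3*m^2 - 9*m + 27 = (m - 3)*(m^2 - 9) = (m - 3)*(m + 3)*(m - 3)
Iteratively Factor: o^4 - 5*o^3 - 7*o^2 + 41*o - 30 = (o - 2)*(o^3 - 3*o^2 - 13*o + 15) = (o - 5)*(o - 2)*(o^2 + 2*o - 3) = (o - 5)*(o - 2)*(o - 1)*(o + 3)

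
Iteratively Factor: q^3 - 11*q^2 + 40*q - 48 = (q - 4)*(q^2 - 7*q + 12) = (q - 4)*(q - 3)*(q - 4)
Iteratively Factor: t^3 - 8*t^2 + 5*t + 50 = (t + 2)*(t^2 - 10*t + 25) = (t - 5)*(t + 2)*(t - 5)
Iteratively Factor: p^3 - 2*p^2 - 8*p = (p + 2)*(p^2 - 4*p) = (p - 4)*(p + 2)*(p)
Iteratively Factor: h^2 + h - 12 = (h - 3)*(h + 4)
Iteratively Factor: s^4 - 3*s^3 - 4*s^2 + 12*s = (s + 2)*(s^3 - 5*s^2 + 6*s) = s*(s + 2)*(s^2 - 5*s + 6) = s*(s - 2)*(s + 2)*(s - 3)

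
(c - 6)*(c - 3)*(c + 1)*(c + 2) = c^4 - 6*c^3 - 7*c^2 + 36*c + 36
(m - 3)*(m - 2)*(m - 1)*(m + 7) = m^4 + m^3 - 31*m^2 + 71*m - 42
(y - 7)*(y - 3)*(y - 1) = y^3 - 11*y^2 + 31*y - 21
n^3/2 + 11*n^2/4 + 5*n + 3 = (n/2 + 1)*(n + 3/2)*(n + 2)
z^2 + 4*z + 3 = (z + 1)*(z + 3)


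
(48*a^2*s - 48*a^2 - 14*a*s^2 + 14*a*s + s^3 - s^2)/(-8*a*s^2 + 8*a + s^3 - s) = (-6*a + s)/(s + 1)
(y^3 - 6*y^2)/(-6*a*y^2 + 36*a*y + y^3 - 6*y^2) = y/(-6*a + y)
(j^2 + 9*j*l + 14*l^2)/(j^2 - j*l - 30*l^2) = (j^2 + 9*j*l + 14*l^2)/(j^2 - j*l - 30*l^2)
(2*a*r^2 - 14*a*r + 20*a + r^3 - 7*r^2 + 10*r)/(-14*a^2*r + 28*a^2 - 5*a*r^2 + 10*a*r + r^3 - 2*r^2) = (r - 5)/(-7*a + r)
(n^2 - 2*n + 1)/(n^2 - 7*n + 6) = (n - 1)/(n - 6)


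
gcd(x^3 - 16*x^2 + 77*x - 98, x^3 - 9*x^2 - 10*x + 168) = x - 7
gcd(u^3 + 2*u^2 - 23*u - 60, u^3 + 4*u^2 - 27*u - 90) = u^2 - 2*u - 15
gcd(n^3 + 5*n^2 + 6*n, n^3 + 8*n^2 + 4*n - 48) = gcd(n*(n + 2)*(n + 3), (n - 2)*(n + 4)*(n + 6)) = 1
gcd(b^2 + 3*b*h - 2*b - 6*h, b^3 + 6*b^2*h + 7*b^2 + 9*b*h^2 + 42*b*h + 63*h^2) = b + 3*h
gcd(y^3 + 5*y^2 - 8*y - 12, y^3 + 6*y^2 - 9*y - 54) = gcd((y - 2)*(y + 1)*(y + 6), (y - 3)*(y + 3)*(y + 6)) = y + 6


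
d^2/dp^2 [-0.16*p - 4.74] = 0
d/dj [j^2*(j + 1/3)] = j*(9*j + 2)/3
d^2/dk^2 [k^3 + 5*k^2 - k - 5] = 6*k + 10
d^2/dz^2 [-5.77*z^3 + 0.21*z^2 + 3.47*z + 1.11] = 0.42 - 34.62*z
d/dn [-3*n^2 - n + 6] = -6*n - 1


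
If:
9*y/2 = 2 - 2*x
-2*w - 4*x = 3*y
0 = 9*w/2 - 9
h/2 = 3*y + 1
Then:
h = 10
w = 2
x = -2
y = 4/3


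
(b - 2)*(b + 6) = b^2 + 4*b - 12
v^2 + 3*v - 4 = (v - 1)*(v + 4)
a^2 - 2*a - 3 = (a - 3)*(a + 1)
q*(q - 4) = q^2 - 4*q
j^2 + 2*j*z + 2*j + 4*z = (j + 2)*(j + 2*z)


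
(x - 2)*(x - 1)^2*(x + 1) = x^4 - 3*x^3 + x^2 + 3*x - 2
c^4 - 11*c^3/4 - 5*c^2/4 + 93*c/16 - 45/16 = (c - 5/2)*(c - 1)*(c - 3/4)*(c + 3/2)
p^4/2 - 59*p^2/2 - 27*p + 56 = (p/2 + 1)*(p - 8)*(p - 1)*(p + 7)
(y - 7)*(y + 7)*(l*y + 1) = l*y^3 - 49*l*y + y^2 - 49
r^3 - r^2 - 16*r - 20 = (r - 5)*(r + 2)^2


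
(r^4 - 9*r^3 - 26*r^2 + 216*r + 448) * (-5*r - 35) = -5*r^5 + 10*r^4 + 445*r^3 - 170*r^2 - 9800*r - 15680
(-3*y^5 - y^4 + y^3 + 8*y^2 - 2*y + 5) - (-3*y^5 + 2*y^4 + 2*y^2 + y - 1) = -3*y^4 + y^3 + 6*y^2 - 3*y + 6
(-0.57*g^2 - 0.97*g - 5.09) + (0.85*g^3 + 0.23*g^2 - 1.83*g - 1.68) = 0.85*g^3 - 0.34*g^2 - 2.8*g - 6.77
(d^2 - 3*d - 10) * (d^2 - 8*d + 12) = d^4 - 11*d^3 + 26*d^2 + 44*d - 120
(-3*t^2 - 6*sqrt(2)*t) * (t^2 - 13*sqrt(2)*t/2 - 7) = -3*t^4 + 27*sqrt(2)*t^3/2 + 99*t^2 + 42*sqrt(2)*t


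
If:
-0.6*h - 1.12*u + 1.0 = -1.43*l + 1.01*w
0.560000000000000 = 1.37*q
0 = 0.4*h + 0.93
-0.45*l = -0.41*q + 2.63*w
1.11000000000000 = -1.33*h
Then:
No Solution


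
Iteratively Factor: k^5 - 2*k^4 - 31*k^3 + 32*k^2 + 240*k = (k)*(k^4 - 2*k^3 - 31*k^2 + 32*k + 240) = k*(k + 4)*(k^3 - 6*k^2 - 7*k + 60) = k*(k - 4)*(k + 4)*(k^2 - 2*k - 15) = k*(k - 5)*(k - 4)*(k + 4)*(k + 3)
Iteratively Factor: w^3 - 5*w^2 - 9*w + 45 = (w - 5)*(w^2 - 9) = (w - 5)*(w + 3)*(w - 3)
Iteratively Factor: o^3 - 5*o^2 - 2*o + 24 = (o - 3)*(o^2 - 2*o - 8) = (o - 3)*(o + 2)*(o - 4)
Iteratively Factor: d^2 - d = (d)*(d - 1)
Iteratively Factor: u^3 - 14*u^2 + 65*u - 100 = (u - 5)*(u^2 - 9*u + 20) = (u - 5)^2*(u - 4)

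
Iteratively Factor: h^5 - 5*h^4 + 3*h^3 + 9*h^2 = (h - 3)*(h^4 - 2*h^3 - 3*h^2) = h*(h - 3)*(h^3 - 2*h^2 - 3*h) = h^2*(h - 3)*(h^2 - 2*h - 3) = h^2*(h - 3)*(h + 1)*(h - 3)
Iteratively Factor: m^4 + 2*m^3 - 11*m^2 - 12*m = (m)*(m^3 + 2*m^2 - 11*m - 12) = m*(m - 3)*(m^2 + 5*m + 4) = m*(m - 3)*(m + 1)*(m + 4)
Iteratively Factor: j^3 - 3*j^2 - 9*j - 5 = (j + 1)*(j^2 - 4*j - 5) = (j - 5)*(j + 1)*(j + 1)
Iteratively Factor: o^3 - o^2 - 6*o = (o + 2)*(o^2 - 3*o) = o*(o + 2)*(o - 3)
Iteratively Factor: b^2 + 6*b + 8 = (b + 4)*(b + 2)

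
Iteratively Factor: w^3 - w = (w + 1)*(w^2 - w) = w*(w + 1)*(w - 1)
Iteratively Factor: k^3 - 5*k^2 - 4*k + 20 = (k + 2)*(k^2 - 7*k + 10) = (k - 5)*(k + 2)*(k - 2)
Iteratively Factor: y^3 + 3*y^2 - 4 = (y + 2)*(y^2 + y - 2) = (y + 2)^2*(y - 1)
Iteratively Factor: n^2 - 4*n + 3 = (n - 1)*(n - 3)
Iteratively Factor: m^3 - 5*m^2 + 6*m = (m)*(m^2 - 5*m + 6) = m*(m - 2)*(m - 3)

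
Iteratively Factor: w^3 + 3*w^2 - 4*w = (w)*(w^2 + 3*w - 4) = w*(w - 1)*(w + 4)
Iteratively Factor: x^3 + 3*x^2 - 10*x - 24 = (x + 4)*(x^2 - x - 6) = (x - 3)*(x + 4)*(x + 2)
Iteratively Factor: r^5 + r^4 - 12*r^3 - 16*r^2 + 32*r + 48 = (r + 2)*(r^4 - r^3 - 10*r^2 + 4*r + 24) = (r + 2)^2*(r^3 - 3*r^2 - 4*r + 12) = (r - 2)*(r + 2)^2*(r^2 - r - 6) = (r - 2)*(r + 2)^3*(r - 3)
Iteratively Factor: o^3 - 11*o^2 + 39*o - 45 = (o - 5)*(o^2 - 6*o + 9) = (o - 5)*(o - 3)*(o - 3)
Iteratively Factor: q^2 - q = (q)*(q - 1)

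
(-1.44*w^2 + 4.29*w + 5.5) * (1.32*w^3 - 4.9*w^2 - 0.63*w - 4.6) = -1.9008*w^5 + 12.7188*w^4 - 12.8538*w^3 - 23.0287*w^2 - 23.199*w - 25.3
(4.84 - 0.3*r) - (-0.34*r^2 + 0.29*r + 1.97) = 0.34*r^2 - 0.59*r + 2.87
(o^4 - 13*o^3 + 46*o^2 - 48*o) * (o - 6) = o^5 - 19*o^4 + 124*o^3 - 324*o^2 + 288*o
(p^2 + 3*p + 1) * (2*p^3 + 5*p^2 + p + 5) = 2*p^5 + 11*p^4 + 18*p^3 + 13*p^2 + 16*p + 5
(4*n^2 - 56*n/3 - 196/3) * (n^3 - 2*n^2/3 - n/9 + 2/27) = 4*n^5 - 64*n^4/3 - 160*n^3/3 + 1240*n^2/27 + 476*n/81 - 392/81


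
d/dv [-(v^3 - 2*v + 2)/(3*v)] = 2*(1 - v^3)/(3*v^2)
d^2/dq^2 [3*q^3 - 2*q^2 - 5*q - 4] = 18*q - 4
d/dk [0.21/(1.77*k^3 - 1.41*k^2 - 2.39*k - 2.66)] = (-1.1151*k^2 + 0.5922*k + 0.5019)/(-1.77*k^3 + 1.41*k^2 + 2.39*k + 2.66)^2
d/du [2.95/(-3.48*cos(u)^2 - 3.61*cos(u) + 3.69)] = -(20.532*cos(u) + 10.6495)*sin(u)/(3.48*cos(u)^2 + 3.61*cos(u) - 3.69)^2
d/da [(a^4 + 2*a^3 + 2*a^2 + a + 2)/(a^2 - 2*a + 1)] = (2*a^4 - 2*a^3 - 6*a^2 - 5*a - 5)/(a^3 - 3*a^2 + 3*a - 1)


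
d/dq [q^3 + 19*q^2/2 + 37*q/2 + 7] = 3*q^2 + 19*q + 37/2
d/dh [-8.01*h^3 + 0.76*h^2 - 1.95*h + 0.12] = -24.03*h^2 + 1.52*h - 1.95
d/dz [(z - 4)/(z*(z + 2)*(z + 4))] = 2*(-z^3 + 3*z^2 + 24*z + 16)/(z^2*(z^4 + 12*z^3 + 52*z^2 + 96*z + 64))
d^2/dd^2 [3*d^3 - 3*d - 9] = 18*d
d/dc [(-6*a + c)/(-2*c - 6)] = 3*(-2*a - 1)/(2*(c^2 + 6*c + 9))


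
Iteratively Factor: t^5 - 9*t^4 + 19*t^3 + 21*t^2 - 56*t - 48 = (t - 4)*(t^4 - 5*t^3 - t^2 + 17*t + 12) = (t - 4)*(t + 1)*(t^3 - 6*t^2 + 5*t + 12) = (t - 4)*(t - 3)*(t + 1)*(t^2 - 3*t - 4) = (t - 4)*(t - 3)*(t + 1)^2*(t - 4)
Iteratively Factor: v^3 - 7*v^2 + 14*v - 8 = (v - 2)*(v^2 - 5*v + 4) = (v - 4)*(v - 2)*(v - 1)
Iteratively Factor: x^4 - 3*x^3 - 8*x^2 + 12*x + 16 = (x + 1)*(x^3 - 4*x^2 - 4*x + 16) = (x - 4)*(x + 1)*(x^2 - 4) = (x - 4)*(x + 1)*(x + 2)*(x - 2)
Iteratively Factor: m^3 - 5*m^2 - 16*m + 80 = (m - 4)*(m^2 - m - 20) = (m - 5)*(m - 4)*(m + 4)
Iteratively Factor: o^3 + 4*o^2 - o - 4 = (o - 1)*(o^2 + 5*o + 4) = (o - 1)*(o + 1)*(o + 4)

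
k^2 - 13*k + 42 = (k - 7)*(k - 6)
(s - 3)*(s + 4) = s^2 + s - 12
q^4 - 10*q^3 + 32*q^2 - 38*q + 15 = (q - 5)*(q - 3)*(q - 1)^2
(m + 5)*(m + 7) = m^2 + 12*m + 35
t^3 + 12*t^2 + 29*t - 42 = (t - 1)*(t + 6)*(t + 7)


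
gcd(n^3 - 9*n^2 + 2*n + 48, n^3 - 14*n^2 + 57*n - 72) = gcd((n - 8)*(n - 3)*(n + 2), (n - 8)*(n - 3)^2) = n^2 - 11*n + 24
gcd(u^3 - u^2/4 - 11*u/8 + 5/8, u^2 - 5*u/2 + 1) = u - 1/2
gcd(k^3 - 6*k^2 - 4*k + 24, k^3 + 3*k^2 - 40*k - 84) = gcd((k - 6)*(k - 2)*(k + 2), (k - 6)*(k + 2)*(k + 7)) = k^2 - 4*k - 12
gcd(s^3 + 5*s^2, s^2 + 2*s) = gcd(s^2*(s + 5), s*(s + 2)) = s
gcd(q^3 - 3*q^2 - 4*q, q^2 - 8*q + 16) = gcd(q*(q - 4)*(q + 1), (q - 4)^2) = q - 4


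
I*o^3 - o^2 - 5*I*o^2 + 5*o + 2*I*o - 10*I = (o - 5)*(o + 2*I)*(I*o + 1)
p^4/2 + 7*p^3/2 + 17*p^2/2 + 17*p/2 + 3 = (p/2 + 1/2)*(p + 1)*(p + 2)*(p + 3)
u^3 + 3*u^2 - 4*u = u*(u - 1)*(u + 4)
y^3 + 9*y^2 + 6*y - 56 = (y - 2)*(y + 4)*(y + 7)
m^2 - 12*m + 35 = (m - 7)*(m - 5)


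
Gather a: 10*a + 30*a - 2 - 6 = 40*a - 8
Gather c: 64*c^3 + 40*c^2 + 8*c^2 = 64*c^3 + 48*c^2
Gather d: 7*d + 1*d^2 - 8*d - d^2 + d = 0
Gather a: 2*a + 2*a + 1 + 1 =4*a + 2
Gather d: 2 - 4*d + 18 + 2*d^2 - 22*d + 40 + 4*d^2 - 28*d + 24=6*d^2 - 54*d + 84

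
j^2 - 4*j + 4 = (j - 2)^2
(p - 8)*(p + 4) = p^2 - 4*p - 32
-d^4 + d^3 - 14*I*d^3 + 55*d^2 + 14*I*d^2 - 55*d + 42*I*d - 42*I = (d + 6*I)*(d + 7*I)*(-I*d + 1)*(-I*d + I)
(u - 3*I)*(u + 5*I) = u^2 + 2*I*u + 15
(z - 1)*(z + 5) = z^2 + 4*z - 5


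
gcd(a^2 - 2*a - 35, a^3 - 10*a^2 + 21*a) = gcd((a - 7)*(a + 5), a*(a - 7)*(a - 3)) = a - 7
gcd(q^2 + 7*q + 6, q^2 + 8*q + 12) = q + 6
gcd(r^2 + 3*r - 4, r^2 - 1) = r - 1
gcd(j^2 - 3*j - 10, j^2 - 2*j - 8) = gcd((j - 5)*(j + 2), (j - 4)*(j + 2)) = j + 2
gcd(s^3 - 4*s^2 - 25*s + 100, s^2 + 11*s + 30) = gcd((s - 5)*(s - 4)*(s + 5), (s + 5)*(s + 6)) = s + 5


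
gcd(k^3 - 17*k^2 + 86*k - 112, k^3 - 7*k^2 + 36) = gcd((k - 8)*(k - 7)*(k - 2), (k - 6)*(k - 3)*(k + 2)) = 1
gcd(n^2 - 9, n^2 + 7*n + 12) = n + 3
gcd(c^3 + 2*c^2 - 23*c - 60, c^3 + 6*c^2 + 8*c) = c + 4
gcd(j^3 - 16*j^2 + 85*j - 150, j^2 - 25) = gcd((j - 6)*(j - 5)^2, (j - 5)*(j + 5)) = j - 5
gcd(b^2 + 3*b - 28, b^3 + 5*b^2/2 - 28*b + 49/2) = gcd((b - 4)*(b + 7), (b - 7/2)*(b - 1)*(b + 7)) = b + 7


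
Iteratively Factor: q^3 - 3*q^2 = (q)*(q^2 - 3*q) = q*(q - 3)*(q)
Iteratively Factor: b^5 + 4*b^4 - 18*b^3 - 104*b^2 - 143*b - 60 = (b + 1)*(b^4 + 3*b^3 - 21*b^2 - 83*b - 60) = (b + 1)^2*(b^3 + 2*b^2 - 23*b - 60) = (b + 1)^2*(b + 4)*(b^2 - 2*b - 15) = (b + 1)^2*(b + 3)*(b + 4)*(b - 5)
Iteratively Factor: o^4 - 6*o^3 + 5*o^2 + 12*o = (o - 4)*(o^3 - 2*o^2 - 3*o) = (o - 4)*(o - 3)*(o^2 + o) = o*(o - 4)*(o - 3)*(o + 1)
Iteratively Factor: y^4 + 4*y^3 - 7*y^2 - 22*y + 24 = (y + 4)*(y^3 - 7*y + 6) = (y - 2)*(y + 4)*(y^2 + 2*y - 3) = (y - 2)*(y + 3)*(y + 4)*(y - 1)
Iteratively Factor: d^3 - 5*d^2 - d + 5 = (d - 5)*(d^2 - 1) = (d - 5)*(d + 1)*(d - 1)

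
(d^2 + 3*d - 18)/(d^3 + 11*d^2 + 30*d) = (d - 3)/(d*(d + 5))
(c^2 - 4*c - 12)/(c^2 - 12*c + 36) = (c + 2)/(c - 6)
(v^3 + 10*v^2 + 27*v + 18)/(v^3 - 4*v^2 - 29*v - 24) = (v + 6)/(v - 8)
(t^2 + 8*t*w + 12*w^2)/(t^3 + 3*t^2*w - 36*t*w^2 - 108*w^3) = (t + 2*w)/(t^2 - 3*t*w - 18*w^2)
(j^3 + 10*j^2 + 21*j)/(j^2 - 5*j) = (j^2 + 10*j + 21)/(j - 5)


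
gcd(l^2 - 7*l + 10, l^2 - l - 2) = l - 2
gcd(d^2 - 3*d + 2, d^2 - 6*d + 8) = d - 2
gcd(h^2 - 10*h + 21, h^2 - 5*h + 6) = h - 3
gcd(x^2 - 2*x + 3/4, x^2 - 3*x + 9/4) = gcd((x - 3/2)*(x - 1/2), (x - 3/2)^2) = x - 3/2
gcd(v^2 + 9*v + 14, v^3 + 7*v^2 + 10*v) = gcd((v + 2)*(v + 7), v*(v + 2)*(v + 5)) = v + 2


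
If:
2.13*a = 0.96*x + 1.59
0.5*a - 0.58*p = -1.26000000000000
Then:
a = 0.450704225352113*x + 0.746478873239437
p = 0.388538125303545*x + 2.81593006313745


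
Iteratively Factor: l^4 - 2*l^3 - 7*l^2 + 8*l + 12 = (l + 2)*(l^3 - 4*l^2 + l + 6) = (l - 2)*(l + 2)*(l^2 - 2*l - 3) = (l - 3)*(l - 2)*(l + 2)*(l + 1)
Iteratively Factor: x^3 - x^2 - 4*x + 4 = (x - 2)*(x^2 + x - 2) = (x - 2)*(x + 2)*(x - 1)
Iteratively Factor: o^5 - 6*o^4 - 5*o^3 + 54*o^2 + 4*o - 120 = (o + 2)*(o^4 - 8*o^3 + 11*o^2 + 32*o - 60) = (o - 2)*(o + 2)*(o^3 - 6*o^2 - o + 30) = (o - 3)*(o - 2)*(o + 2)*(o^2 - 3*o - 10) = (o - 5)*(o - 3)*(o - 2)*(o + 2)*(o + 2)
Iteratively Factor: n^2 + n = (n + 1)*(n)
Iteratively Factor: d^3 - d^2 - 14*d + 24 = (d - 3)*(d^2 + 2*d - 8) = (d - 3)*(d + 4)*(d - 2)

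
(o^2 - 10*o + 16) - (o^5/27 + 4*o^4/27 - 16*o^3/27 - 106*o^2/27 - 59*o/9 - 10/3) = -o^5/27 - 4*o^4/27 + 16*o^3/27 + 133*o^2/27 - 31*o/9 + 58/3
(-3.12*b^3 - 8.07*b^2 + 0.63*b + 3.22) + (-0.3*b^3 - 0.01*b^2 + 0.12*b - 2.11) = -3.42*b^3 - 8.08*b^2 + 0.75*b + 1.11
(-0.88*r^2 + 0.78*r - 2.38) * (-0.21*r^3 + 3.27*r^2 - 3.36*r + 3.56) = 0.1848*r^5 - 3.0414*r^4 + 6.0072*r^3 - 13.5362*r^2 + 10.7736*r - 8.4728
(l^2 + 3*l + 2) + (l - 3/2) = l^2 + 4*l + 1/2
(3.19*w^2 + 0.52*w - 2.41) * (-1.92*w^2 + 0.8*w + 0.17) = -6.1248*w^4 + 1.5536*w^3 + 5.5855*w^2 - 1.8396*w - 0.4097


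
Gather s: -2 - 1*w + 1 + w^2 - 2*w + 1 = w^2 - 3*w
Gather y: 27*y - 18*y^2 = -18*y^2 + 27*y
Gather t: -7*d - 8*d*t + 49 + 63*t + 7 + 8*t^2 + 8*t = -7*d + 8*t^2 + t*(71 - 8*d) + 56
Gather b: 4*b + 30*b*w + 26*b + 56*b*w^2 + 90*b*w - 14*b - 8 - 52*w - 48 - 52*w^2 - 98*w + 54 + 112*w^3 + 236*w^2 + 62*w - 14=b*(56*w^2 + 120*w + 16) + 112*w^3 + 184*w^2 - 88*w - 16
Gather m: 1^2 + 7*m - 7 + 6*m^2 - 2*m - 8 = 6*m^2 + 5*m - 14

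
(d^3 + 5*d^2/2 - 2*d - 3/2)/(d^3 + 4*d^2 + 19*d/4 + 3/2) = 2*(d^2 + 2*d - 3)/(2*d^2 + 7*d + 6)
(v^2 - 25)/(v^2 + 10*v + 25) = (v - 5)/(v + 5)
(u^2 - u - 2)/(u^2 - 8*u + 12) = (u + 1)/(u - 6)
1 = 1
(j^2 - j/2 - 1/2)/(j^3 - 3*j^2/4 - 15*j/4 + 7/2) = 2*(2*j + 1)/(4*j^2 + j - 14)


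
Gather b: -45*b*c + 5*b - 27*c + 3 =b*(5 - 45*c) - 27*c + 3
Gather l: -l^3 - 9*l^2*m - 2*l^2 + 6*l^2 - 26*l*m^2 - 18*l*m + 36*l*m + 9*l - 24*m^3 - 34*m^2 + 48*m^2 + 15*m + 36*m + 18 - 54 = -l^3 + l^2*(4 - 9*m) + l*(-26*m^2 + 18*m + 9) - 24*m^3 + 14*m^2 + 51*m - 36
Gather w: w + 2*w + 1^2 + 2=3*w + 3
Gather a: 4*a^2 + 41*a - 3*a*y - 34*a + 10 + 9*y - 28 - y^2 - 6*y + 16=4*a^2 + a*(7 - 3*y) - y^2 + 3*y - 2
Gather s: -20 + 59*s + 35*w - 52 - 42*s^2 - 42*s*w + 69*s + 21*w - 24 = -42*s^2 + s*(128 - 42*w) + 56*w - 96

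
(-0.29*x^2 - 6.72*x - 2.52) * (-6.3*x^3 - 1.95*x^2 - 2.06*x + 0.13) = 1.827*x^5 + 42.9015*x^4 + 29.5774*x^3 + 18.7195*x^2 + 4.3176*x - 0.3276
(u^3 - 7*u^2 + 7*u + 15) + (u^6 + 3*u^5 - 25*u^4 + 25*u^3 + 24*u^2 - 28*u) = u^6 + 3*u^5 - 25*u^4 + 26*u^3 + 17*u^2 - 21*u + 15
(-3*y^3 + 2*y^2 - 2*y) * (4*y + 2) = -12*y^4 + 2*y^3 - 4*y^2 - 4*y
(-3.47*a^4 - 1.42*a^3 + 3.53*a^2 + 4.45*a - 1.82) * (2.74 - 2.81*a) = 9.7507*a^5 - 5.5176*a^4 - 13.8101*a^3 - 2.8323*a^2 + 17.3072*a - 4.9868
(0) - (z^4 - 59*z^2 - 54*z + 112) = -z^4 + 59*z^2 + 54*z - 112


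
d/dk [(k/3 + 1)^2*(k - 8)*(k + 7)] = 4*k^3/9 + 5*k^2/3 - 106*k/9 - 115/3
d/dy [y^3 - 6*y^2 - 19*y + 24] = 3*y^2 - 12*y - 19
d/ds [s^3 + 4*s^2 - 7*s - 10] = 3*s^2 + 8*s - 7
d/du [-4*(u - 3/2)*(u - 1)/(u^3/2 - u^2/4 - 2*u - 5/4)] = 8*(4*u^3 - 24*u^2 + 63*u - 49)/(4*u^5 - 8*u^4 - 23*u^3 + 19*u^2 + 55*u + 25)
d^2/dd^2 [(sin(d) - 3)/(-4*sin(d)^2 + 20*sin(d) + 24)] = (sin(d)^4 - 8*sin(d)^3 + 87*sin(d)^2 - 246*sin(d) + 246)/(4*(sin(d) - 6)^3*(sin(d) + 1)^2)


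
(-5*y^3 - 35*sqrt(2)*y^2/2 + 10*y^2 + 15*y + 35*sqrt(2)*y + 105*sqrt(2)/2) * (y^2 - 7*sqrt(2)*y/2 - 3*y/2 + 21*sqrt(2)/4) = -5*y^5 + 35*y^4/2 + 245*y^3/2 - 1805*y^2/4 + 2205/4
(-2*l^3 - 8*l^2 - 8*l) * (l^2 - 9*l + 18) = -2*l^5 + 10*l^4 + 28*l^3 - 72*l^2 - 144*l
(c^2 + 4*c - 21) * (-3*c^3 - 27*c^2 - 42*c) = -3*c^5 - 39*c^4 - 87*c^3 + 399*c^2 + 882*c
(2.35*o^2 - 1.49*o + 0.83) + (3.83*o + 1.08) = 2.35*o^2 + 2.34*o + 1.91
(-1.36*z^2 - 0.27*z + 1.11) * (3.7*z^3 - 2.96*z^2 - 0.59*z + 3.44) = -5.032*z^5 + 3.0266*z^4 + 5.7086*z^3 - 7.8047*z^2 - 1.5837*z + 3.8184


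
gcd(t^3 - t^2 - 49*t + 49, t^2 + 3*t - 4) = t - 1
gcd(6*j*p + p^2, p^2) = p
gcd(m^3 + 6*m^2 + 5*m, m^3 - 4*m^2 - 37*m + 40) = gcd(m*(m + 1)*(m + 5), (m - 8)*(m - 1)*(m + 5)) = m + 5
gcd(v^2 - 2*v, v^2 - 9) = 1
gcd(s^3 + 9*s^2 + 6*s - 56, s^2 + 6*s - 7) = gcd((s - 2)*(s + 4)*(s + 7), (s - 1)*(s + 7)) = s + 7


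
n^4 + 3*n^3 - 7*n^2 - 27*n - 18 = (n - 3)*(n + 1)*(n + 2)*(n + 3)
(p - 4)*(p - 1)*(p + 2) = p^3 - 3*p^2 - 6*p + 8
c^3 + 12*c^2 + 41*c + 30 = (c + 1)*(c + 5)*(c + 6)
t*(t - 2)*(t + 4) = t^3 + 2*t^2 - 8*t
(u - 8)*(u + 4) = u^2 - 4*u - 32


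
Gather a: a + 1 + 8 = a + 9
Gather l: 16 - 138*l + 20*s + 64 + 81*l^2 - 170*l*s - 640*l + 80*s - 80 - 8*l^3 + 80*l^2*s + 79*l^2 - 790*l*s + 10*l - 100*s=-8*l^3 + l^2*(80*s + 160) + l*(-960*s - 768)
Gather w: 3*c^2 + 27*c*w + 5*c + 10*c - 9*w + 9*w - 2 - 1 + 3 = 3*c^2 + 27*c*w + 15*c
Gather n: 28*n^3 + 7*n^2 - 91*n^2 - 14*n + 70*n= 28*n^3 - 84*n^2 + 56*n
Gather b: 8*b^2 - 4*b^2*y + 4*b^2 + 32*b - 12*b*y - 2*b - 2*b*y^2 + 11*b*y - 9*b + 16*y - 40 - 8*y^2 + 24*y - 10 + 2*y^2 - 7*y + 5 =b^2*(12 - 4*y) + b*(-2*y^2 - y + 21) - 6*y^2 + 33*y - 45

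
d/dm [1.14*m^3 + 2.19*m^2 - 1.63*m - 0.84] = 3.42*m^2 + 4.38*m - 1.63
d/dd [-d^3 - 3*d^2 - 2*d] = -3*d^2 - 6*d - 2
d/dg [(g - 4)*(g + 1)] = 2*g - 3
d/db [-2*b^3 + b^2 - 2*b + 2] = -6*b^2 + 2*b - 2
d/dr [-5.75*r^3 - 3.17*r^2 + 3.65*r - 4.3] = -17.25*r^2 - 6.34*r + 3.65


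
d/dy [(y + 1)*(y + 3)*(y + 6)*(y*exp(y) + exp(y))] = (y^4 + 15*y^3 + 70*y^2 + 119*y + 63)*exp(y)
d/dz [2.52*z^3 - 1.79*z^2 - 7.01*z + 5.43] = 7.56*z^2 - 3.58*z - 7.01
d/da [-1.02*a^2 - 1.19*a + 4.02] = -2.04*a - 1.19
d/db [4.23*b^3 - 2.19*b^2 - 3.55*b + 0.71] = 12.69*b^2 - 4.38*b - 3.55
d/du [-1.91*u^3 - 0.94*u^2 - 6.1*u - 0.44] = -5.73*u^2 - 1.88*u - 6.1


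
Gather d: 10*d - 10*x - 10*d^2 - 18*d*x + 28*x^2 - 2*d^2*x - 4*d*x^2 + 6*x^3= d^2*(-2*x - 10) + d*(-4*x^2 - 18*x + 10) + 6*x^3 + 28*x^2 - 10*x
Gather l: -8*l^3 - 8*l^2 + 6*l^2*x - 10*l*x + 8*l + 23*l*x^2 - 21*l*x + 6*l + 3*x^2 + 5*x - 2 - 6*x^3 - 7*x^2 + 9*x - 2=-8*l^3 + l^2*(6*x - 8) + l*(23*x^2 - 31*x + 14) - 6*x^3 - 4*x^2 + 14*x - 4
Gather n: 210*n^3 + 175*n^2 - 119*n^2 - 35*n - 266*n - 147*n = 210*n^3 + 56*n^2 - 448*n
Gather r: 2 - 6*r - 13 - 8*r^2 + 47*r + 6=-8*r^2 + 41*r - 5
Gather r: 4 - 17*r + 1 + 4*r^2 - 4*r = 4*r^2 - 21*r + 5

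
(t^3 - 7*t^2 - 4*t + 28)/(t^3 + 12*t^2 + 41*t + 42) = (t^2 - 9*t + 14)/(t^2 + 10*t + 21)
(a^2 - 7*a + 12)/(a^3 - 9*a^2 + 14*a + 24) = (a - 3)/(a^2 - 5*a - 6)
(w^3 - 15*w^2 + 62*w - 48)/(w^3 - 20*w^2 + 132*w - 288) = (w - 1)/(w - 6)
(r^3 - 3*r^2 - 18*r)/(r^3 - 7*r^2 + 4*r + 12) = r*(r + 3)/(r^2 - r - 2)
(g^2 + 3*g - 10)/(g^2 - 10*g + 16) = (g + 5)/(g - 8)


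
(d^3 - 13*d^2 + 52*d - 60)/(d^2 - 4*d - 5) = (d^2 - 8*d + 12)/(d + 1)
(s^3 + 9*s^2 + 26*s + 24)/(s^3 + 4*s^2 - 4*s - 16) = (s + 3)/(s - 2)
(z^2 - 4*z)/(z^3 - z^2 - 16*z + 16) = z/(z^2 + 3*z - 4)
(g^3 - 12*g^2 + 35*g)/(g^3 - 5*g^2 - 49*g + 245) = g/(g + 7)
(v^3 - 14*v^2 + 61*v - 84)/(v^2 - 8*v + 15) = (v^2 - 11*v + 28)/(v - 5)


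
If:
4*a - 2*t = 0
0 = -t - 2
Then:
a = -1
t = -2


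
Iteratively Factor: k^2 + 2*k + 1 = (k + 1)*(k + 1)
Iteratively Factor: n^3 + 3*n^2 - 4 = (n + 2)*(n^2 + n - 2) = (n + 2)^2*(n - 1)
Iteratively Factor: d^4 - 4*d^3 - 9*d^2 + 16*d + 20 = (d - 5)*(d^3 + d^2 - 4*d - 4) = (d - 5)*(d - 2)*(d^2 + 3*d + 2) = (d - 5)*(d - 2)*(d + 2)*(d + 1)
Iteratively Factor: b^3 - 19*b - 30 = (b + 3)*(b^2 - 3*b - 10) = (b + 2)*(b + 3)*(b - 5)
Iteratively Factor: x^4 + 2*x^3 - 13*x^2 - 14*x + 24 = (x + 4)*(x^3 - 2*x^2 - 5*x + 6) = (x - 1)*(x + 4)*(x^2 - x - 6) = (x - 1)*(x + 2)*(x + 4)*(x - 3)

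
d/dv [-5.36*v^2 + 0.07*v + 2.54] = 0.07 - 10.72*v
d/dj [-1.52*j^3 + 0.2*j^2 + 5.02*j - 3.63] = -4.56*j^2 + 0.4*j + 5.02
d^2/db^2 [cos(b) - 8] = -cos(b)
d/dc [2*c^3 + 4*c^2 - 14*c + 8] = 6*c^2 + 8*c - 14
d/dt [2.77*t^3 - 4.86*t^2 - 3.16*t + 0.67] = 8.31*t^2 - 9.72*t - 3.16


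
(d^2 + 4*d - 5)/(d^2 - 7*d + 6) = (d + 5)/(d - 6)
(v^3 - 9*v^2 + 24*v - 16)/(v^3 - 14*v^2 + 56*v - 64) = (v^2 - 5*v + 4)/(v^2 - 10*v + 16)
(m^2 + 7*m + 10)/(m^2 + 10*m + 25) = (m + 2)/(m + 5)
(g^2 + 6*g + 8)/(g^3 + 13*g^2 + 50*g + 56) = 1/(g + 7)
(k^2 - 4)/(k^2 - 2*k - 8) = (k - 2)/(k - 4)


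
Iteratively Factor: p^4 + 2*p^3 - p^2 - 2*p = (p)*(p^3 + 2*p^2 - p - 2) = p*(p - 1)*(p^2 + 3*p + 2) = p*(p - 1)*(p + 1)*(p + 2)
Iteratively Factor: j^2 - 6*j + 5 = (j - 5)*(j - 1)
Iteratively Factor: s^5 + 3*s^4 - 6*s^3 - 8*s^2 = (s + 1)*(s^4 + 2*s^3 - 8*s^2) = s*(s + 1)*(s^3 + 2*s^2 - 8*s) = s^2*(s + 1)*(s^2 + 2*s - 8) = s^2*(s - 2)*(s + 1)*(s + 4)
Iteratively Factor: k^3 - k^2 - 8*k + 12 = (k - 2)*(k^2 + k - 6) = (k - 2)^2*(k + 3)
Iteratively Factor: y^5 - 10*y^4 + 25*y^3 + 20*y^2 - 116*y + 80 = (y - 5)*(y^4 - 5*y^3 + 20*y - 16) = (y - 5)*(y - 1)*(y^3 - 4*y^2 - 4*y + 16) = (y - 5)*(y - 2)*(y - 1)*(y^2 - 2*y - 8) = (y - 5)*(y - 2)*(y - 1)*(y + 2)*(y - 4)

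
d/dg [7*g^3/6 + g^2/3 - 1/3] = g*(21*g + 4)/6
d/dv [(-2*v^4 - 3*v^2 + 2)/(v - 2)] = (-6*v^4 + 16*v^3 - 3*v^2 + 12*v - 2)/(v^2 - 4*v + 4)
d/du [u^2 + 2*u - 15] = 2*u + 2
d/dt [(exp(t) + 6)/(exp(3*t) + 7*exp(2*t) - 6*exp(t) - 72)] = (-2*exp(t) - 1)*exp(t)/(exp(4*t) + 2*exp(3*t) - 23*exp(2*t) - 24*exp(t) + 144)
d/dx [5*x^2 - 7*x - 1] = 10*x - 7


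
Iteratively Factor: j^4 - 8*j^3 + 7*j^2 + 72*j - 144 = (j + 3)*(j^3 - 11*j^2 + 40*j - 48) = (j - 4)*(j + 3)*(j^2 - 7*j + 12) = (j - 4)^2*(j + 3)*(j - 3)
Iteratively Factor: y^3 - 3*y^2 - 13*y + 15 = (y - 1)*(y^2 - 2*y - 15) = (y - 5)*(y - 1)*(y + 3)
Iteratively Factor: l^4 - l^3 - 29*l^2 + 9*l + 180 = (l - 5)*(l^3 + 4*l^2 - 9*l - 36) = (l - 5)*(l + 4)*(l^2 - 9) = (l - 5)*(l + 3)*(l + 4)*(l - 3)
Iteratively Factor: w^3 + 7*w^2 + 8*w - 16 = (w - 1)*(w^2 + 8*w + 16) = (w - 1)*(w + 4)*(w + 4)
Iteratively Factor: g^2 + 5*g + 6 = (g + 3)*(g + 2)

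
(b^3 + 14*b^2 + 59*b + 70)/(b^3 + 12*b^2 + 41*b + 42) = (b + 5)/(b + 3)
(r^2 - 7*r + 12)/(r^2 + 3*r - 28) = (r - 3)/(r + 7)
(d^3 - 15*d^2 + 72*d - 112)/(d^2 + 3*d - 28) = (d^2 - 11*d + 28)/(d + 7)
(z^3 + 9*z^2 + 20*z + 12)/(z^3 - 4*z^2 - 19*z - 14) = (z + 6)/(z - 7)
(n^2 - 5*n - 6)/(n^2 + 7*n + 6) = (n - 6)/(n + 6)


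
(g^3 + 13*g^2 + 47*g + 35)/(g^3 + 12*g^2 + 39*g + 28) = (g + 5)/(g + 4)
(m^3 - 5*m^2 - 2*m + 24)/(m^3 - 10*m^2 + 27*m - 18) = (m^2 - 2*m - 8)/(m^2 - 7*m + 6)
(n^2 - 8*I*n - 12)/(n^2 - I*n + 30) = (n - 2*I)/(n + 5*I)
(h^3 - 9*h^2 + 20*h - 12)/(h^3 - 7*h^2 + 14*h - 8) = (h - 6)/(h - 4)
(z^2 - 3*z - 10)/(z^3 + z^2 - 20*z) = (z^2 - 3*z - 10)/(z*(z^2 + z - 20))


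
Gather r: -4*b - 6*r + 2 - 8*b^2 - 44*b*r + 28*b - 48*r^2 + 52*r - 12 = -8*b^2 + 24*b - 48*r^2 + r*(46 - 44*b) - 10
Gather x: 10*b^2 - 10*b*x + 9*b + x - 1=10*b^2 + 9*b + x*(1 - 10*b) - 1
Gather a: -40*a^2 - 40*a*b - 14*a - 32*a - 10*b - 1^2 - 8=-40*a^2 + a*(-40*b - 46) - 10*b - 9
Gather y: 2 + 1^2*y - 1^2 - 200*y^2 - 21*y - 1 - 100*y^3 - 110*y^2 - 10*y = -100*y^3 - 310*y^2 - 30*y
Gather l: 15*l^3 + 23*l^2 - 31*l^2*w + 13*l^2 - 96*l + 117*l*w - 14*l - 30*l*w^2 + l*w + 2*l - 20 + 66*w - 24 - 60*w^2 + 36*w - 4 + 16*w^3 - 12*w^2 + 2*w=15*l^3 + l^2*(36 - 31*w) + l*(-30*w^2 + 118*w - 108) + 16*w^3 - 72*w^2 + 104*w - 48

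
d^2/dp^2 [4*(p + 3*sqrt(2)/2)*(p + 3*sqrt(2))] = 8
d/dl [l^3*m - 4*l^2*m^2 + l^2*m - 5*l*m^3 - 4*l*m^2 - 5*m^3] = m*(3*l^2 - 8*l*m + 2*l - 5*m^2 - 4*m)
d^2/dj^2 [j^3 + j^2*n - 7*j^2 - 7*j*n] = 6*j + 2*n - 14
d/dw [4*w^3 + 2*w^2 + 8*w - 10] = 12*w^2 + 4*w + 8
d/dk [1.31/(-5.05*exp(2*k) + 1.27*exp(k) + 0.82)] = (13.231*exp(k) - 1.6637)*exp(k)/(-5.05*exp(2*k) + 1.27*exp(k) + 0.82)^2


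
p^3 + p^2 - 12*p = p*(p - 3)*(p + 4)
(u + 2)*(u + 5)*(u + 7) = u^3 + 14*u^2 + 59*u + 70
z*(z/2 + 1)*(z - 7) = z^3/2 - 5*z^2/2 - 7*z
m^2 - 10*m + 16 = (m - 8)*(m - 2)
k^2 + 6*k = k*(k + 6)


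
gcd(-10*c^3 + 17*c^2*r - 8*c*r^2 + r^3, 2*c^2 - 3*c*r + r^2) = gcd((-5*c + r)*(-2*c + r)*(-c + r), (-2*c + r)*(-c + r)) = 2*c^2 - 3*c*r + r^2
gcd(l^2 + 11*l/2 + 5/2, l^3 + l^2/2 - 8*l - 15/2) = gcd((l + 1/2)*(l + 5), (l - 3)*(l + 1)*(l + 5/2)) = 1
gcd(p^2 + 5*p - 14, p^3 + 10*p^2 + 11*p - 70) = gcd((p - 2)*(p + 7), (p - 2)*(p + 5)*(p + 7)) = p^2 + 5*p - 14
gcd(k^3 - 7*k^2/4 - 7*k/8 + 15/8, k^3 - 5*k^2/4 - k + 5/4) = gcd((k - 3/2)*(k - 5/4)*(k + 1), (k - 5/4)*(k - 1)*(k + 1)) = k^2 - k/4 - 5/4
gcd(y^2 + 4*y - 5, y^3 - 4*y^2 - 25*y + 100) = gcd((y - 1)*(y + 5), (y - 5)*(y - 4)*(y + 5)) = y + 5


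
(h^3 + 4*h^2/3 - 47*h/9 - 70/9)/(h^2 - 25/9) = (3*h^2 - h - 14)/(3*h - 5)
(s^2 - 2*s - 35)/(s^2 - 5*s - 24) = (-s^2 + 2*s + 35)/(-s^2 + 5*s + 24)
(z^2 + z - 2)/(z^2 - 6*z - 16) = (z - 1)/(z - 8)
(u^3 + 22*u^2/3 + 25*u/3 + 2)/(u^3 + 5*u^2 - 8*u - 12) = (u + 1/3)/(u - 2)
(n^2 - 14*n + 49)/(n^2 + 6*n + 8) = (n^2 - 14*n + 49)/(n^2 + 6*n + 8)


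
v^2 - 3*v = v*(v - 3)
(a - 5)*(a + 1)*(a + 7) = a^3 + 3*a^2 - 33*a - 35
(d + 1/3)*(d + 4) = d^2 + 13*d/3 + 4/3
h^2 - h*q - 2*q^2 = (h - 2*q)*(h + q)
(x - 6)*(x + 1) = x^2 - 5*x - 6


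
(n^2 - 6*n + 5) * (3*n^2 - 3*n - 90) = 3*n^4 - 21*n^3 - 57*n^2 + 525*n - 450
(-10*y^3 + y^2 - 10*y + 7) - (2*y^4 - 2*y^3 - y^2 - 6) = -2*y^4 - 8*y^3 + 2*y^2 - 10*y + 13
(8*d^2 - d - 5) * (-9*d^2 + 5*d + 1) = -72*d^4 + 49*d^3 + 48*d^2 - 26*d - 5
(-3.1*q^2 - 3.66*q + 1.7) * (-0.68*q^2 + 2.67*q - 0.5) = 2.108*q^4 - 5.7882*q^3 - 9.3782*q^2 + 6.369*q - 0.85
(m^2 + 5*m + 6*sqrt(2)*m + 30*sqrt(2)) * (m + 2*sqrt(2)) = m^3 + 5*m^2 + 8*sqrt(2)*m^2 + 24*m + 40*sqrt(2)*m + 120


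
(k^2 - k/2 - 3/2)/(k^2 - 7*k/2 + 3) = (k + 1)/(k - 2)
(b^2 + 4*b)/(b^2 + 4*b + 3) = b*(b + 4)/(b^2 + 4*b + 3)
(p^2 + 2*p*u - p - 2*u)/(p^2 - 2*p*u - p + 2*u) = (p + 2*u)/(p - 2*u)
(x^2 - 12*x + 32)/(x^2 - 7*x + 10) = (x^2 - 12*x + 32)/(x^2 - 7*x + 10)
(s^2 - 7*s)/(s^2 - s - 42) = s/(s + 6)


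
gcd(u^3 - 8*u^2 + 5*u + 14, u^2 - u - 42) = u - 7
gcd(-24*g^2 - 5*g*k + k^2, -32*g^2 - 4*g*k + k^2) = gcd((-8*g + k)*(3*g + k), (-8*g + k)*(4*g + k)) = 8*g - k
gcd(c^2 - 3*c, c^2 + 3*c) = c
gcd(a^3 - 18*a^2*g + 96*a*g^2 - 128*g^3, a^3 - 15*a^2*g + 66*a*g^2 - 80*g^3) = a^2 - 10*a*g + 16*g^2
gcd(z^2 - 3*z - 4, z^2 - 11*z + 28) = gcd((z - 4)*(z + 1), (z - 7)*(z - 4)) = z - 4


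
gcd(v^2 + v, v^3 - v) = v^2 + v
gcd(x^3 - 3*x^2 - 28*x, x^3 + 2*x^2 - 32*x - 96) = x + 4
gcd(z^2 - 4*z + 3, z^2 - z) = z - 1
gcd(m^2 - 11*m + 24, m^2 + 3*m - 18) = m - 3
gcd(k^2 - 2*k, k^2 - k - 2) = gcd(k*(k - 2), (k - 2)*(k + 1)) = k - 2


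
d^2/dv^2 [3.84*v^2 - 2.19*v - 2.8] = 7.68000000000000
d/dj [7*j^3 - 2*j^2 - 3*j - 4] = 21*j^2 - 4*j - 3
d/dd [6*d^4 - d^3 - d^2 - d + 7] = 24*d^3 - 3*d^2 - 2*d - 1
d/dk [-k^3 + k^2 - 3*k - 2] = -3*k^2 + 2*k - 3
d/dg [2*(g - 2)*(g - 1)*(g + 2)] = 6*g^2 - 4*g - 8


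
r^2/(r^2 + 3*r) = r/(r + 3)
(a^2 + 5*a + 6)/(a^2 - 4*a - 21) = (a + 2)/(a - 7)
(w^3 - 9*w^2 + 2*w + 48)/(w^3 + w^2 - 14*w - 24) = (w^2 - 11*w + 24)/(w^2 - w - 12)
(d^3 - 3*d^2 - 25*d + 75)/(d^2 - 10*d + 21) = (d^2 - 25)/(d - 7)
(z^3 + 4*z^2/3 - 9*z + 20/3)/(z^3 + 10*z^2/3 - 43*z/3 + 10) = (z + 4)/(z + 6)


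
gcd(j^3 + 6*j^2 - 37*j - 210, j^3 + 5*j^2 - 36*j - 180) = j^2 - j - 30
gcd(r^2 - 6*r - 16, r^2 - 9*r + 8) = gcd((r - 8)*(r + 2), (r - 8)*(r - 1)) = r - 8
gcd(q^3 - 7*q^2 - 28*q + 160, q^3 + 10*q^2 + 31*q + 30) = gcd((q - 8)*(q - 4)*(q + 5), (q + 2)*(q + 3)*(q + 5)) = q + 5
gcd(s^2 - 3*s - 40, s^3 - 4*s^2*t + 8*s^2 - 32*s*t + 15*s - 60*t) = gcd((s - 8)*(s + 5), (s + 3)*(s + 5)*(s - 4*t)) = s + 5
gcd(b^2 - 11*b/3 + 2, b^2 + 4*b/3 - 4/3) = b - 2/3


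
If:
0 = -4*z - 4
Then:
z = -1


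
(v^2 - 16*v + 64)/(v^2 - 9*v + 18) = (v^2 - 16*v + 64)/(v^2 - 9*v + 18)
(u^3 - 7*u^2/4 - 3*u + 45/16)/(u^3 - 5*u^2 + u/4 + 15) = (u - 3/4)/(u - 4)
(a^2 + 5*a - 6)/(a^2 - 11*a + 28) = (a^2 + 5*a - 6)/(a^2 - 11*a + 28)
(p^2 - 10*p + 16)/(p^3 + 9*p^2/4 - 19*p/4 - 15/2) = 4*(p - 8)/(4*p^2 + 17*p + 15)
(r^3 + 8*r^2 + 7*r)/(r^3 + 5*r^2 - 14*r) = (r + 1)/(r - 2)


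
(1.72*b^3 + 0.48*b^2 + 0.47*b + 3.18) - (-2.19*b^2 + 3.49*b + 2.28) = 1.72*b^3 + 2.67*b^2 - 3.02*b + 0.9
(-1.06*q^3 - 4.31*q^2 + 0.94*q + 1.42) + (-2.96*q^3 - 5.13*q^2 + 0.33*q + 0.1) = -4.02*q^3 - 9.44*q^2 + 1.27*q + 1.52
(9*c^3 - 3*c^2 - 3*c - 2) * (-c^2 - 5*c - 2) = -9*c^5 - 42*c^4 + 23*c^2 + 16*c + 4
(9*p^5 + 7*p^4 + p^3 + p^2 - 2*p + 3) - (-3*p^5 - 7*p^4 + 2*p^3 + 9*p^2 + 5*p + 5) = 12*p^5 + 14*p^4 - p^3 - 8*p^2 - 7*p - 2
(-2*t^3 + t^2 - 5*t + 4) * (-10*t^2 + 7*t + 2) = 20*t^5 - 24*t^4 + 53*t^3 - 73*t^2 + 18*t + 8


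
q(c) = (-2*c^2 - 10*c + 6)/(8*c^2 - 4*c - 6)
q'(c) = (4 - 16*c)*(-2*c^2 - 10*c + 6)/(8*c^2 - 4*c - 6)^2 + (-4*c - 10)/(8*c^2 - 4*c - 6) = (22*c^2 - 18*c + 21)/(16*c^4 - 16*c^3 - 20*c^2 + 12*c + 9)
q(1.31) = -4.23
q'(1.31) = 22.71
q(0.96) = 2.21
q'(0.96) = 15.77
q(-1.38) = 1.08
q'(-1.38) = 1.61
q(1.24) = -7.07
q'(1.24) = 72.33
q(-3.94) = 0.11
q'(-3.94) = 0.10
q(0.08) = -0.83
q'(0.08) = 2.01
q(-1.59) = 0.82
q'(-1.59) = 0.99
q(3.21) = -0.73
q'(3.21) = 0.19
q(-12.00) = -0.14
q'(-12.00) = 0.01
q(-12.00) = -0.14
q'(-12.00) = 0.01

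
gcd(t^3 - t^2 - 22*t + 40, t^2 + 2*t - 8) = t - 2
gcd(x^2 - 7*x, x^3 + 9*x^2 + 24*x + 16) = 1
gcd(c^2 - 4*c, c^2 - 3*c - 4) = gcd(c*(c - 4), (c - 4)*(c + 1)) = c - 4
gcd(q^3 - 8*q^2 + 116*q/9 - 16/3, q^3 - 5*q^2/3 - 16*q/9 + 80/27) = q - 4/3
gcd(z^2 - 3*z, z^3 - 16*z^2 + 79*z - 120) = z - 3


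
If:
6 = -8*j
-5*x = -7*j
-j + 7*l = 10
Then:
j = -3/4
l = 37/28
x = -21/20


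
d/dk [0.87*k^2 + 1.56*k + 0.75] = 1.74*k + 1.56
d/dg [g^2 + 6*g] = 2*g + 6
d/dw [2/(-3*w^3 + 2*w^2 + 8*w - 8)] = 2*(9*w^2 - 4*w - 8)/(3*w^3 - 2*w^2 - 8*w + 8)^2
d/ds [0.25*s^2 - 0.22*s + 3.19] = 0.5*s - 0.22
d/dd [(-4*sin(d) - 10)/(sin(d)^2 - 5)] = 4*(sin(d)^2 + 5*sin(d) + 5)*cos(d)/(sin(d)^2 - 5)^2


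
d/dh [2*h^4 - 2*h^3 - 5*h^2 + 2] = 2*h*(4*h^2 - 3*h - 5)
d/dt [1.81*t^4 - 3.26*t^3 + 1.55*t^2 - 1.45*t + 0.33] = 7.24*t^3 - 9.78*t^2 + 3.1*t - 1.45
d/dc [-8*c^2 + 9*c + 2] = 9 - 16*c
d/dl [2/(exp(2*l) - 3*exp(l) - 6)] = (6 - 4*exp(l))*exp(l)/(-exp(2*l) + 3*exp(l) + 6)^2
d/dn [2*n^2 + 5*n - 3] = 4*n + 5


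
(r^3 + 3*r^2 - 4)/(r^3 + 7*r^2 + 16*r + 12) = (r - 1)/(r + 3)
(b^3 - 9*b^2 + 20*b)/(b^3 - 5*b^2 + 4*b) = (b - 5)/(b - 1)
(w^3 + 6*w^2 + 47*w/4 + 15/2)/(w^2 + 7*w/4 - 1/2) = (4*w^2 + 16*w + 15)/(4*w - 1)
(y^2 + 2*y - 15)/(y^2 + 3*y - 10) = (y - 3)/(y - 2)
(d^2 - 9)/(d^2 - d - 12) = (d - 3)/(d - 4)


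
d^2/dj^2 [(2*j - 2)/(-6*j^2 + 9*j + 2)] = 12*(3*(j - 1)*(4*j - 3)^2 + (6*j - 5)*(-6*j^2 + 9*j + 2))/(-6*j^2 + 9*j + 2)^3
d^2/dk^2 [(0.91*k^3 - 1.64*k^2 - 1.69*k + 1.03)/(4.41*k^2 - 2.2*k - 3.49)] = (-60.7369*k^3 + 10.664682*k^2 - 149.51874*k + 27.676566)/(85.766121*k^6 - 128.35746*k^5 - 139.588407*k^4 + 192.51188*k^3 + 110.467923*k^2 - 80.38866*k - 42.508549)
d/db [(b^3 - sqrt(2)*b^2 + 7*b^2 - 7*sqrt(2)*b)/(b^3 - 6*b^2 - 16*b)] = (-13*b^2 + sqrt(2)*b^2 - 32*b + 14*sqrt(2)*b - 112 - 26*sqrt(2))/(b^4 - 12*b^3 + 4*b^2 + 192*b + 256)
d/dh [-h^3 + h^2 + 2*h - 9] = -3*h^2 + 2*h + 2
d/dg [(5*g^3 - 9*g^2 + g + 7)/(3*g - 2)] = (30*g^3 - 57*g^2 + 36*g - 23)/(9*g^2 - 12*g + 4)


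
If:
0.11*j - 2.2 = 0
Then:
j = 20.00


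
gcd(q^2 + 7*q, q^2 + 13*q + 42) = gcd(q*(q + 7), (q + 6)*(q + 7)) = q + 7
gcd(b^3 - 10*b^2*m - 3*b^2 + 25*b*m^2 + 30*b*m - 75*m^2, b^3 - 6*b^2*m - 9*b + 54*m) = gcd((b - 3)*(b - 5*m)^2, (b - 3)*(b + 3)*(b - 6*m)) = b - 3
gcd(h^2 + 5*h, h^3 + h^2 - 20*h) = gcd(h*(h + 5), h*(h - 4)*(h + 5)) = h^2 + 5*h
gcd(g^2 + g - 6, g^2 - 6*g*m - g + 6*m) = 1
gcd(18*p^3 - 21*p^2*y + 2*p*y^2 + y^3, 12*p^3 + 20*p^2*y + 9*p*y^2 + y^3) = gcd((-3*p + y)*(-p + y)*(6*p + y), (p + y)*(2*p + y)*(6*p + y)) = 6*p + y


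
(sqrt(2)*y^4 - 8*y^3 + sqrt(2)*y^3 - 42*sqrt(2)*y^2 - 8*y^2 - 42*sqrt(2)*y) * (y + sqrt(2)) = sqrt(2)*y^5 - 6*y^4 + sqrt(2)*y^4 - 50*sqrt(2)*y^3 - 6*y^3 - 84*y^2 - 50*sqrt(2)*y^2 - 84*y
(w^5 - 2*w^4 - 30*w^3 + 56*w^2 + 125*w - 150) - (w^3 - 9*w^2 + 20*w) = w^5 - 2*w^4 - 31*w^3 + 65*w^2 + 105*w - 150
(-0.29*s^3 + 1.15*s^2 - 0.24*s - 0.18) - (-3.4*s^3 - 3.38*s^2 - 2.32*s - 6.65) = 3.11*s^3 + 4.53*s^2 + 2.08*s + 6.47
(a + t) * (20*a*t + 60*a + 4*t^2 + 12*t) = 20*a^2*t + 60*a^2 + 24*a*t^2 + 72*a*t + 4*t^3 + 12*t^2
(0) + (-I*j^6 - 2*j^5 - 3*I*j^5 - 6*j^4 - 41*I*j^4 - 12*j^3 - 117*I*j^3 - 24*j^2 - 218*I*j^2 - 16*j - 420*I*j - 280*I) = -I*j^6 - 2*j^5 - 3*I*j^5 - 6*j^4 - 41*I*j^4 - 12*j^3 - 117*I*j^3 - 24*j^2 - 218*I*j^2 - 16*j - 420*I*j - 280*I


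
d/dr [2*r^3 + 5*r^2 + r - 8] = 6*r^2 + 10*r + 1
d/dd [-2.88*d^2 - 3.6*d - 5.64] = -5.76*d - 3.6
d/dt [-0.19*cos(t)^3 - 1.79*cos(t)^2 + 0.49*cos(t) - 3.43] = (0.57*cos(t)^2 + 3.58*cos(t) - 0.49)*sin(t)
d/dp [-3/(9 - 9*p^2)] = -2*p/(3*(p^2 - 1)^2)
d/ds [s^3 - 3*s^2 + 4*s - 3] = 3*s^2 - 6*s + 4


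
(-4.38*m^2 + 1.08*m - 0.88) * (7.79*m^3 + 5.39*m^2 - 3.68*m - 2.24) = -34.1202*m^5 - 15.195*m^4 + 15.0844*m^3 + 1.0936*m^2 + 0.819199999999999*m + 1.9712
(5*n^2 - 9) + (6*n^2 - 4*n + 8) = 11*n^2 - 4*n - 1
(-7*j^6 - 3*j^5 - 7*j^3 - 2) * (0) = 0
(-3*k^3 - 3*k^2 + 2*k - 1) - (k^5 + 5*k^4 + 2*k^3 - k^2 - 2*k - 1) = -k^5 - 5*k^4 - 5*k^3 - 2*k^2 + 4*k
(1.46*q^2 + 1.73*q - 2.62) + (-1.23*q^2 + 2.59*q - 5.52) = 0.23*q^2 + 4.32*q - 8.14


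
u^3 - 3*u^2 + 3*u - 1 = (u - 1)^3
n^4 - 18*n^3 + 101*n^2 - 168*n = n*(n - 8)*(n - 7)*(n - 3)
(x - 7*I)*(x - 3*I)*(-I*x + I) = -I*x^3 - 10*x^2 + I*x^2 + 10*x + 21*I*x - 21*I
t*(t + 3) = t^2 + 3*t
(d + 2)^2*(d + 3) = d^3 + 7*d^2 + 16*d + 12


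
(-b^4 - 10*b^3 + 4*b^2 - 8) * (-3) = 3*b^4 + 30*b^3 - 12*b^2 + 24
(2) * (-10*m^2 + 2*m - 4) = -20*m^2 + 4*m - 8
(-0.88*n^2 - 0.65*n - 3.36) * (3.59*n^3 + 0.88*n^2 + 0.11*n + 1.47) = -3.1592*n^5 - 3.1079*n^4 - 12.7312*n^3 - 4.3219*n^2 - 1.3251*n - 4.9392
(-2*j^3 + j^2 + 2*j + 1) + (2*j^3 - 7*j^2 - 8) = -6*j^2 + 2*j - 7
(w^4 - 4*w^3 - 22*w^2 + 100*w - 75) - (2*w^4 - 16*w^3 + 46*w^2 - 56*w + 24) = -w^4 + 12*w^3 - 68*w^2 + 156*w - 99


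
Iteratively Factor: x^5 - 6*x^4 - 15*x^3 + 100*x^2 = (x)*(x^4 - 6*x^3 - 15*x^2 + 100*x) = x*(x - 5)*(x^3 - x^2 - 20*x) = x^2*(x - 5)*(x^2 - x - 20) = x^2*(x - 5)*(x + 4)*(x - 5)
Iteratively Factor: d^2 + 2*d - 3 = (d - 1)*(d + 3)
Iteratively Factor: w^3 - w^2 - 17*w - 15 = (w + 3)*(w^2 - 4*w - 5) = (w + 1)*(w + 3)*(w - 5)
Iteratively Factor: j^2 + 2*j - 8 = (j - 2)*(j + 4)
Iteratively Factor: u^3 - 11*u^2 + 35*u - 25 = (u - 5)*(u^2 - 6*u + 5) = (u - 5)*(u - 1)*(u - 5)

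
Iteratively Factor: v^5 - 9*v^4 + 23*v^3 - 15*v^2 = (v)*(v^4 - 9*v^3 + 23*v^2 - 15*v) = v*(v - 1)*(v^3 - 8*v^2 + 15*v) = v^2*(v - 1)*(v^2 - 8*v + 15) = v^2*(v - 3)*(v - 1)*(v - 5)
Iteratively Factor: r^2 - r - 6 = (r - 3)*(r + 2)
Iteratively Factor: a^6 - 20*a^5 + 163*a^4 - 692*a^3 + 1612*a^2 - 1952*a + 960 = (a - 2)*(a^5 - 18*a^4 + 127*a^3 - 438*a^2 + 736*a - 480) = (a - 2)^2*(a^4 - 16*a^3 + 95*a^2 - 248*a + 240) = (a - 5)*(a - 2)^2*(a^3 - 11*a^2 + 40*a - 48) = (a - 5)*(a - 3)*(a - 2)^2*(a^2 - 8*a + 16) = (a - 5)*(a - 4)*(a - 3)*(a - 2)^2*(a - 4)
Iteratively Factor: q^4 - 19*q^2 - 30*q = (q + 3)*(q^3 - 3*q^2 - 10*q) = (q - 5)*(q + 3)*(q^2 + 2*q) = q*(q - 5)*(q + 3)*(q + 2)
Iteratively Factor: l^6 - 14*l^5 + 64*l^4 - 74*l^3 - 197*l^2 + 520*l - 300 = (l - 2)*(l^5 - 12*l^4 + 40*l^3 + 6*l^2 - 185*l + 150) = (l - 5)*(l - 2)*(l^4 - 7*l^3 + 5*l^2 + 31*l - 30) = (l - 5)*(l - 3)*(l - 2)*(l^3 - 4*l^2 - 7*l + 10) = (l - 5)*(l - 3)*(l - 2)*(l + 2)*(l^2 - 6*l + 5) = (l - 5)*(l - 3)*(l - 2)*(l - 1)*(l + 2)*(l - 5)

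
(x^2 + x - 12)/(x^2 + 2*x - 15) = (x + 4)/(x + 5)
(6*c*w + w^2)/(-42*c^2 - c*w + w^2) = w/(-7*c + w)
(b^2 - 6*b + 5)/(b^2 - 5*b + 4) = (b - 5)/(b - 4)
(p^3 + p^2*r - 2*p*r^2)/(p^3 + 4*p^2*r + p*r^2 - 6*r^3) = p/(p + 3*r)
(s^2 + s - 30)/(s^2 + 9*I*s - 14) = (s^2 + s - 30)/(s^2 + 9*I*s - 14)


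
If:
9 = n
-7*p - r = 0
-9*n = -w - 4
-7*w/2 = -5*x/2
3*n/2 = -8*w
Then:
No Solution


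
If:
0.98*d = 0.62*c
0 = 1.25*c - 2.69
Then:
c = 2.15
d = 1.36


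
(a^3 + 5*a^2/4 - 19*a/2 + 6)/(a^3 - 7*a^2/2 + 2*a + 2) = (4*a^2 + 13*a - 12)/(2*(2*a^2 - 3*a - 2))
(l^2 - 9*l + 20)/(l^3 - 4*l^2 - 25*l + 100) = 1/(l + 5)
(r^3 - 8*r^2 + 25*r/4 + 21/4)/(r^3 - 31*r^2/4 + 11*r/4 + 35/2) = (4*r^2 - 4*r - 3)/(4*r^2 - 3*r - 10)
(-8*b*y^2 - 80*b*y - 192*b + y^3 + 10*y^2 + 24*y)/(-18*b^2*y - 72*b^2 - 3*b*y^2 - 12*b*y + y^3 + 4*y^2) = (-8*b*y - 48*b + y^2 + 6*y)/(-18*b^2 - 3*b*y + y^2)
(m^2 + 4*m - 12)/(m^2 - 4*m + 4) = (m + 6)/(m - 2)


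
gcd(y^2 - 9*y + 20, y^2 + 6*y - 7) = 1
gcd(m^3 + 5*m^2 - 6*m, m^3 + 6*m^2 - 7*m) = m^2 - m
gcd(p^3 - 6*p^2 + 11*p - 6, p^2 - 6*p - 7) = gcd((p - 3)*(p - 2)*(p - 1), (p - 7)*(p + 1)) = 1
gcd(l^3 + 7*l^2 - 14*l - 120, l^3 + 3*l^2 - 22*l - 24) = l^2 + 2*l - 24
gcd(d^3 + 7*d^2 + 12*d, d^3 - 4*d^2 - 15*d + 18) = d + 3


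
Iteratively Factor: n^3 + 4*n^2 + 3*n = (n)*(n^2 + 4*n + 3) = n*(n + 3)*(n + 1)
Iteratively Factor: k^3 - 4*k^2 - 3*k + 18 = (k - 3)*(k^2 - k - 6) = (k - 3)^2*(k + 2)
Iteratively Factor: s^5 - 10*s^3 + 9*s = (s - 1)*(s^4 + s^3 - 9*s^2 - 9*s) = (s - 1)*(s + 1)*(s^3 - 9*s) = (s - 3)*(s - 1)*(s + 1)*(s^2 + 3*s) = s*(s - 3)*(s - 1)*(s + 1)*(s + 3)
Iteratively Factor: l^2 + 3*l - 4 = (l - 1)*(l + 4)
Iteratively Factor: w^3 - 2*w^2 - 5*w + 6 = (w + 2)*(w^2 - 4*w + 3) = (w - 3)*(w + 2)*(w - 1)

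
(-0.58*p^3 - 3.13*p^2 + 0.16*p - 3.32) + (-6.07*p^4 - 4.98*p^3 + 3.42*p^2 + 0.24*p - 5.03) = -6.07*p^4 - 5.56*p^3 + 0.29*p^2 + 0.4*p - 8.35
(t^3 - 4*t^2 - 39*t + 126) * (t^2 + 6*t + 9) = t^5 + 2*t^4 - 54*t^3 - 144*t^2 + 405*t + 1134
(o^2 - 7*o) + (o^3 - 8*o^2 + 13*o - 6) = o^3 - 7*o^2 + 6*o - 6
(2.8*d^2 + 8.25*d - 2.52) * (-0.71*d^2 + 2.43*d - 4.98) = -1.988*d^4 + 0.9465*d^3 + 7.8927*d^2 - 47.2086*d + 12.5496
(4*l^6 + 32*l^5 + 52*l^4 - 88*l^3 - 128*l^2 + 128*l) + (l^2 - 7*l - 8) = 4*l^6 + 32*l^5 + 52*l^4 - 88*l^3 - 127*l^2 + 121*l - 8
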